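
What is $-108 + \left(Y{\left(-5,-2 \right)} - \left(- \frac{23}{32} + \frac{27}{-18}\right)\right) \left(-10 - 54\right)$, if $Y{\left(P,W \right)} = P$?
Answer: $70$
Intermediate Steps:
$-108 + \left(Y{\left(-5,-2 \right)} - \left(- \frac{23}{32} + \frac{27}{-18}\right)\right) \left(-10 - 54\right) = -108 + \left(-5 - \left(- \frac{23}{32} + \frac{27}{-18}\right)\right) \left(-10 - 54\right) = -108 + \left(-5 - \left(\left(-23\right) \frac{1}{32} + 27 \left(- \frac{1}{18}\right)\right)\right) \left(-10 - 54\right) = -108 + \left(-5 - \left(- \frac{23}{32} - \frac{3}{2}\right)\right) \left(-64\right) = -108 + \left(-5 - - \frac{71}{32}\right) \left(-64\right) = -108 + \left(-5 + \frac{71}{32}\right) \left(-64\right) = -108 - -178 = -108 + 178 = 70$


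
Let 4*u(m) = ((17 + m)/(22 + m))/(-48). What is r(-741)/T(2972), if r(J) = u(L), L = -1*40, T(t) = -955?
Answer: 23/3300480 ≈ 6.9687e-6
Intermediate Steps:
L = -40
u(m) = -(17 + m)/(192*(22 + m)) (u(m) = (((17 + m)/(22 + m))/(-48))/4 = (((17 + m)/(22 + m))*(-1/48))/4 = (-(17 + m)/(48*(22 + m)))/4 = -(17 + m)/(192*(22 + m)))
r(J) = -23/3456 (r(J) = (-17 - 1*(-40))/(192*(22 - 40)) = (1/192)*(-17 + 40)/(-18) = (1/192)*(-1/18)*23 = -23/3456)
r(-741)/T(2972) = -23/3456/(-955) = -23/3456*(-1/955) = 23/3300480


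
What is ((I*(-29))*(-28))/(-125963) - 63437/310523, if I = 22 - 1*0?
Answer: -13537897703/39114408649 ≈ -0.34611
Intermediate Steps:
I = 22 (I = 22 + 0 = 22)
((I*(-29))*(-28))/(-125963) - 63437/310523 = ((22*(-29))*(-28))/(-125963) - 63437/310523 = -638*(-28)*(-1/125963) - 63437*1/310523 = 17864*(-1/125963) - 63437/310523 = -17864/125963 - 63437/310523 = -13537897703/39114408649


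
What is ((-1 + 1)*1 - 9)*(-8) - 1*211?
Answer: -139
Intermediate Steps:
((-1 + 1)*1 - 9)*(-8) - 1*211 = (0*1 - 9)*(-8) - 211 = (0 - 9)*(-8) - 211 = -9*(-8) - 211 = 72 - 211 = -139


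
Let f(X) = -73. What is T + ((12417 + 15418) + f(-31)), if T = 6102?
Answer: 33864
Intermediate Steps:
T + ((12417 + 15418) + f(-31)) = 6102 + ((12417 + 15418) - 73) = 6102 + (27835 - 73) = 6102 + 27762 = 33864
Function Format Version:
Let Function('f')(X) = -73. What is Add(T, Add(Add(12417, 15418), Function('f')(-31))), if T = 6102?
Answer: 33864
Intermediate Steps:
Add(T, Add(Add(12417, 15418), Function('f')(-31))) = Add(6102, Add(Add(12417, 15418), -73)) = Add(6102, Add(27835, -73)) = Add(6102, 27762) = 33864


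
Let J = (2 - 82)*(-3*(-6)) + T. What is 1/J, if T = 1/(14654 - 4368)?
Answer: -10286/14811839 ≈ -0.00069444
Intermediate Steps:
T = 1/10286 ≈ 9.7219e-5
J = -14811839/10286 (J = (2 - 82)*(-3*(-6)) + 1/10286 = -80*18 + 1/10286 = -1440 + 1/10286 = -14811839/10286 ≈ -1440.0)
1/J = 1/(-14811839/10286) = -10286/14811839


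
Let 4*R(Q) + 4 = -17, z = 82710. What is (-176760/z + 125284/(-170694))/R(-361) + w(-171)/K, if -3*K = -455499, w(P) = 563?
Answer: 45897372324977/83361972931083 ≈ 0.55058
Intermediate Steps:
R(Q) = -21/4 (R(Q) = -1 + (1/4)*(-17) = -1 - 17/4 = -21/4)
K = 151833 (K = -1/3*(-455499) = 151833)
(-176760/z + 125284/(-170694))/R(-361) + w(-171)/K = (-176760/82710 + 125284/(-170694))/(-21/4) + 563/151833 = (-176760*1/82710 + 125284*(-1/170694))*(-4/21) + 563*(1/151833) = (-1964/919 - 62642/85347)*(-4/21) + 563/151833 = -225189506/78433893*(-4/21) + 563/151833 = 900758024/1647111753 + 563/151833 = 45897372324977/83361972931083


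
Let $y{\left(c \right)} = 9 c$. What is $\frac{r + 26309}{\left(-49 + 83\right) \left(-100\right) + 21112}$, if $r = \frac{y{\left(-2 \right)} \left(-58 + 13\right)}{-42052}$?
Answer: $\frac{553172629}{372412512} \approx 1.4854$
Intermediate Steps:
$r = - \frac{405}{21026}$ ($r = \frac{9 \left(-2\right) \left(-58 + 13\right)}{-42052} = \left(-18\right) \left(-45\right) \left(- \frac{1}{42052}\right) = 810 \left(- \frac{1}{42052}\right) = - \frac{405}{21026} \approx -0.019262$)
$\frac{r + 26309}{\left(-49 + 83\right) \left(-100\right) + 21112} = \frac{- \frac{405}{21026} + 26309}{\left(-49 + 83\right) \left(-100\right) + 21112} = \frac{553172629}{21026 \left(34 \left(-100\right) + 21112\right)} = \frac{553172629}{21026 \left(-3400 + 21112\right)} = \frac{553172629}{21026 \cdot 17712} = \frac{553172629}{21026} \cdot \frac{1}{17712} = \frac{553172629}{372412512}$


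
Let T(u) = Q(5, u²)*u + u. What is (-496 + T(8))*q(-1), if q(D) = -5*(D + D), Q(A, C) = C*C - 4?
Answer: 322480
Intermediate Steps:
Q(A, C) = -4 + C² (Q(A, C) = C² - 4 = -4 + C²)
q(D) = -10*D
T(u) = u + u*(-4 + u⁴) (T(u) = (-4 + (u²)²)*u + u = (-4 + u⁴)*u + u = u*(-4 + u⁴) + u = u + u*(-4 + u⁴))
(-496 + T(8))*q(-1) = (-496 + 8*(-3 + 8⁴))*(-10*(-1)) = (-496 + 8*(-3 + 4096))*10 = (-496 + 8*4093)*10 = (-496 + 32744)*10 = 32248*10 = 322480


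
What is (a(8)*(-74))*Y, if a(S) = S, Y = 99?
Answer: -58608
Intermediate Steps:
(a(8)*(-74))*Y = (8*(-74))*99 = -592*99 = -58608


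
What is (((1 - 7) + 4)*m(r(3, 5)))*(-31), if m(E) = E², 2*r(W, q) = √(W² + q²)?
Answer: 527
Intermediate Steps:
r(W, q) = √(W² + q²)/2
(((1 - 7) + 4)*m(r(3, 5)))*(-31) = (((1 - 7) + 4)*(√(3² + 5²)/2)²)*(-31) = ((-6 + 4)*(√(9 + 25)/2)²)*(-31) = -2*(√34/2)²*(-31) = -2*17/2*(-31) = -17*(-31) = 527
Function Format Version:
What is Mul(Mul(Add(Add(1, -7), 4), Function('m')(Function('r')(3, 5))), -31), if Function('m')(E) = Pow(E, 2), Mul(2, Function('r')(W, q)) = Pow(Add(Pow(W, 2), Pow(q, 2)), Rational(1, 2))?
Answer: 527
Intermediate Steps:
Function('r')(W, q) = Mul(Rational(1, 2), Pow(Add(Pow(W, 2), Pow(q, 2)), Rational(1, 2)))
Mul(Mul(Add(Add(1, -7), 4), Function('m')(Function('r')(3, 5))), -31) = Mul(Mul(Add(Add(1, -7), 4), Pow(Mul(Rational(1, 2), Pow(Add(Pow(3, 2), Pow(5, 2)), Rational(1, 2))), 2)), -31) = Mul(Mul(Add(-6, 4), Pow(Mul(Rational(1, 2), Pow(Add(9, 25), Rational(1, 2))), 2)), -31) = Mul(Mul(-2, Pow(Mul(Rational(1, 2), Pow(34, Rational(1, 2))), 2)), -31) = Mul(Mul(-2, Rational(17, 2)), -31) = Mul(-17, -31) = 527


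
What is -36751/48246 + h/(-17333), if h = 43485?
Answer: -248634763/76022538 ≈ -3.2705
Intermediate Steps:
-36751/48246 + h/(-17333) = -36751/48246 + 43485/(-17333) = -36751*1/48246 + 43485*(-1/17333) = -3341/4386 - 43485/17333 = -248634763/76022538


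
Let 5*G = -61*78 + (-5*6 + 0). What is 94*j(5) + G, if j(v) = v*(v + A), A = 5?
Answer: 18712/5 ≈ 3742.4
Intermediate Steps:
j(v) = v*(5 + v) (j(v) = v*(v + 5) = v*(5 + v))
G = -4788/5 (G = (-61*78 + (-5*6 + 0))/5 = (-4758 + (-30 + 0))/5 = (-4758 - 30)/5 = (⅕)*(-4788) = -4788/5 ≈ -957.60)
94*j(5) + G = 94*(5*(5 + 5)) - 4788/5 = 94*(5*10) - 4788/5 = 94*50 - 4788/5 = 4700 - 4788/5 = 18712/5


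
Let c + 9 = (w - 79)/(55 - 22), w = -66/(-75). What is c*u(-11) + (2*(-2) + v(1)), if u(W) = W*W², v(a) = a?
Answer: 378171/25 ≈ 15127.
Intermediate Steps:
w = 22/25 (w = -66*(-1/75) = 22/25 ≈ 0.88000)
c = -3126/275 (c = -9 + (22/25 - 79)/(55 - 22) = -9 - 1953/25/33 = -9 - 1953/25*1/33 = -9 - 651/275 = -3126/275 ≈ -11.367)
u(W) = W³
c*u(-11) + (2*(-2) + v(1)) = -3126/275*(-11)³ + (2*(-2) + 1) = -3126/275*(-1331) + (-4 + 1) = 378246/25 - 3 = 378171/25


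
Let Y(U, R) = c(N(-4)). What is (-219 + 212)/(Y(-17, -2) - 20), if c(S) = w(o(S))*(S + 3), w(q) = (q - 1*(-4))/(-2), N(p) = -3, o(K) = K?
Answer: 7/20 ≈ 0.35000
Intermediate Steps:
w(q) = -2 - q/2 (w(q) = (q + 4)*(-1/2) = (4 + q)*(-1/2) = -2 - q/2)
c(S) = (-2 - S/2)*(3 + S) (c(S) = (-2 - S/2)*(S + 3) = (-2 - S/2)*(3 + S))
Y(U, R) = 0 (Y(U, R) = -(3 - 3)*(4 - 3)/2 = -1/2*0*1 = 0)
(-219 + 212)/(Y(-17, -2) - 20) = (-219 + 212)/(0 - 20) = -7/(-20) = -7*(-1/20) = 7/20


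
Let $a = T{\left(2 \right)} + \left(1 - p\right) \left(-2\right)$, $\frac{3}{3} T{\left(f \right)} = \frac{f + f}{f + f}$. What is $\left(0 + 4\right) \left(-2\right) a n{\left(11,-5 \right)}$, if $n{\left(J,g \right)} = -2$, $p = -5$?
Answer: $-176$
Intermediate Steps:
$T{\left(f \right)} = 1$ ($T{\left(f \right)} = \frac{f + f}{f + f} = \frac{2 f}{2 f} = 2 f \frac{1}{2 f} = 1$)
$a = -11$ ($a = 1 + \left(1 - -5\right) \left(-2\right) = 1 + \left(1 + 5\right) \left(-2\right) = 1 + 6 \left(-2\right) = 1 - 12 = -11$)
$\left(0 + 4\right) \left(-2\right) a n{\left(11,-5 \right)} = \left(0 + 4\right) \left(-2\right) \left(-11\right) \left(-2\right) = 4 \left(-2\right) \left(-11\right) \left(-2\right) = \left(-8\right) \left(-11\right) \left(-2\right) = 88 \left(-2\right) = -176$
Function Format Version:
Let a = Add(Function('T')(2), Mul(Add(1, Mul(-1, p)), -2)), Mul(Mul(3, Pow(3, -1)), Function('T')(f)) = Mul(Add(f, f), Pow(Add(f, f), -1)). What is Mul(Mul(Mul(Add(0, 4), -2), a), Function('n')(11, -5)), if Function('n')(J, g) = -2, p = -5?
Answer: -176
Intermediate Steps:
Function('T')(f) = 1 (Function('T')(f) = Mul(Add(f, f), Pow(Add(f, f), -1)) = Mul(Mul(2, f), Pow(Mul(2, f), -1)) = Mul(Mul(2, f), Mul(Rational(1, 2), Pow(f, -1))) = 1)
a = -11 (a = Add(1, Mul(Add(1, Mul(-1, -5)), -2)) = Add(1, Mul(Add(1, 5), -2)) = Add(1, Mul(6, -2)) = Add(1, -12) = -11)
Mul(Mul(Mul(Add(0, 4), -2), a), Function('n')(11, -5)) = Mul(Mul(Mul(Add(0, 4), -2), -11), -2) = Mul(Mul(Mul(4, -2), -11), -2) = Mul(Mul(-8, -11), -2) = Mul(88, -2) = -176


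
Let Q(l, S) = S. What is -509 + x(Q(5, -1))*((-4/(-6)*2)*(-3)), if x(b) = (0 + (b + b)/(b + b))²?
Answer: -513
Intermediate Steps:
x(b) = 1 (x(b) = (0 + (2*b)/((2*b)))² = (0 + (2*b)*(1/(2*b)))² = (0 + 1)² = 1² = 1)
-509 + x(Q(5, -1))*((-4/(-6)*2)*(-3)) = -509 + 1*((-4/(-6)*2)*(-3)) = -509 + 1*((-4*(-⅙)*2)*(-3)) = -509 + 1*(((⅔)*2)*(-3)) = -509 + 1*((4/3)*(-3)) = -509 + 1*(-4) = -509 - 4 = -513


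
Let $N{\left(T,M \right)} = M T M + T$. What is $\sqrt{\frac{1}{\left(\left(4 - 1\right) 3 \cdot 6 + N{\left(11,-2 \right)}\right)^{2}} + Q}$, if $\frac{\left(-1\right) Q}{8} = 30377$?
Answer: $\frac{i \sqrt{2887273095}}{109} \approx 492.97 i$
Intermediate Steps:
$Q = -243016$ ($Q = \left(-8\right) 30377 = -243016$)
$N{\left(T,M \right)} = T + T M^{2}$ ($N{\left(T,M \right)} = T M^{2} + T = T + T M^{2}$)
$\sqrt{\frac{1}{\left(\left(4 - 1\right) 3 \cdot 6 + N{\left(11,-2 \right)}\right)^{2}} + Q} = \sqrt{\frac{1}{\left(\left(4 - 1\right) 3 \cdot 6 + 11 \left(1 + \left(-2\right)^{2}\right)\right)^{2}} - 243016} = \sqrt{\frac{1}{\left(3 \cdot 3 \cdot 6 + 11 \left(1 + 4\right)\right)^{2}} - 243016} = \sqrt{\frac{1}{\left(9 \cdot 6 + 11 \cdot 5\right)^{2}} - 243016} = \sqrt{\frac{1}{\left(54 + 55\right)^{2}} - 243016} = \sqrt{\frac{1}{109^{2}} - 243016} = \sqrt{\frac{1}{11881} - 243016} = \sqrt{- \frac{2887273095}{11881}} = \frac{i \sqrt{2887273095}}{109}$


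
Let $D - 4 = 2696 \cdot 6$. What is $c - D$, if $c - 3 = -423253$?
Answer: $-439430$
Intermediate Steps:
$c = -423250$ ($c = 3 - 423253 = -423250$)
$D = 16180$ ($D = 4 + 2696 \cdot 6 = 4 + 16176 = 16180$)
$c - D = -423250 - 16180 = -439430$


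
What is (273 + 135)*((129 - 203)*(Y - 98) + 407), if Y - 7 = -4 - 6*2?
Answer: 3396600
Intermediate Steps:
Y = -9 (Y = 7 + (-4 - 6*2) = 7 + (-4 - 12) = 7 - 16 = -9)
(273 + 135)*((129 - 203)*(Y - 98) + 407) = (273 + 135)*((129 - 203)*(-9 - 98) + 407) = 408*(-74*(-107) + 407) = 408*(7918 + 407) = 408*8325 = 3396600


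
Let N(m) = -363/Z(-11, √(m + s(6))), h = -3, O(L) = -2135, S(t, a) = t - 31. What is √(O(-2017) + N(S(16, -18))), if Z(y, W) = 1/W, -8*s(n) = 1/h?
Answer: √(-8540 - 121*I*√2154)/2 ≈ 14.496 - 48.426*I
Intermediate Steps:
S(t, a) = -31 + t
s(n) = 1/24 (s(n) = -⅛/(-3) = -⅛*(-⅓) = 1/24)
N(m) = -363*√(1/24 + m) (N(m) = -363*√(m + 1/24) = -363*√(1/24 + m))
√(O(-2017) + N(S(16, -18))) = √(-2135 - 121*√(6 + 144*(-31 + 16))/4) = √(-2135 - 121*√(6 + 144*(-15))/4) = √(-2135 - 121*√(6 - 2160)/4) = √(-2135 - 121*I*√2154/4)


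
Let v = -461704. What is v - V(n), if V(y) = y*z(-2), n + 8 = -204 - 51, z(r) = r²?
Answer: -460652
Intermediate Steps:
n = -263 (n = -8 + (-204 - 51) = -8 - 255 = -263)
V(y) = 4*y (V(y) = y*(-2)² = y*4 = 4*y)
v - V(n) = -461704 - 4*(-263) = -461704 - 1*(-1052) = -461704 + 1052 = -460652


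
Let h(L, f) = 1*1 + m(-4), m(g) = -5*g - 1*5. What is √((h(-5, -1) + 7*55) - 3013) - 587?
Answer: -587 + 2*I*√653 ≈ -587.0 + 51.108*I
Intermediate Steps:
m(g) = -5 - 5*g (m(g) = -5*g - 5 = -5 - 5*g)
h(L, f) = 16 (h(L, f) = 1*1 + (-5 - 5*(-4)) = 1 + (-5 + 20) = 1 + 15 = 16)
√((h(-5, -1) + 7*55) - 3013) - 587 = √((16 + 7*55) - 3013) - 587 = √((16 + 385) - 3013) - 587 = √(401 - 3013) - 587 = √(-2612) - 587 = 2*I*√653 - 587 = -587 + 2*I*√653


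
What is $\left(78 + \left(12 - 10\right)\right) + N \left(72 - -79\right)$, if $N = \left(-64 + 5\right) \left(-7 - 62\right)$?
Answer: $614801$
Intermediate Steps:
$N = 4071$ ($N = \left(-59\right) \left(-69\right) = 4071$)
$\left(78 + \left(12 - 10\right)\right) + N \left(72 - -79\right) = \left(78 + \left(12 - 10\right)\right) + 4071 \left(72 - -79\right) = \left(78 + 2\right) + 4071 \left(72 + 79\right) = 80 + 4071 \cdot 151 = 80 + 614721 = 614801$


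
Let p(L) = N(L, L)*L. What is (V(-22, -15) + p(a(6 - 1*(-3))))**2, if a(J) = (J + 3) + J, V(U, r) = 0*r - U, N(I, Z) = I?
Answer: 214369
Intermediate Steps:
V(U, r) = -U (V(U, r) = 0 - U = -U)
a(J) = 3 + 2*J (a(J) = (3 + J) + J = 3 + 2*J)
p(L) = L**2 (p(L) = L*L = L**2)
(V(-22, -15) + p(a(6 - 1*(-3))))**2 = (-1*(-22) + (3 + 2*(6 - 1*(-3)))**2)**2 = (22 + (3 + 2*(6 + 3))**2)**2 = (22 + (3 + 2*9)**2)**2 = (22 + (3 + 18)**2)**2 = (22 + 21**2)**2 = (22 + 441)**2 = 463**2 = 214369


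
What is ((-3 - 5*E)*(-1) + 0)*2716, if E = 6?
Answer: 89628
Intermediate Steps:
((-3 - 5*E)*(-1) + 0)*2716 = ((-3 - 5*6)*(-1) + 0)*2716 = ((-3 - 30)*(-1) + 0)*2716 = (-33*(-1) + 0)*2716 = (33 + 0)*2716 = 33*2716 = 89628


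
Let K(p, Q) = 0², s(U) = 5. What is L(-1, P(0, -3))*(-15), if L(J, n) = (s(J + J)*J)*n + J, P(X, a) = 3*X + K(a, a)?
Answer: 15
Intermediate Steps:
K(p, Q) = 0
P(X, a) = 3*X (P(X, a) = 3*X + 0 = 3*X)
L(J, n) = J + 5*J*n (L(J, n) = (5*J)*n + J = 5*J*n + J = J + 5*J*n)
L(-1, P(0, -3))*(-15) = -(1 + 5*(3*0))*(-15) = -(1 + 5*0)*(-15) = -(1 + 0)*(-15) = -1*1*(-15) = -1*(-15) = 15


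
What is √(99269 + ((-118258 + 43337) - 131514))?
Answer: I*√107166 ≈ 327.36*I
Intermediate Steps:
√(99269 + ((-118258 + 43337) - 131514)) = √(99269 + (-74921 - 131514)) = √(99269 - 206435) = √(-107166) = I*√107166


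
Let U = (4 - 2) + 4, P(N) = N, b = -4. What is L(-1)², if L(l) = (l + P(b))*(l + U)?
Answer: 625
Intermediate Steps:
U = 6 (U = 2 + 4 = 6)
L(l) = (-4 + l)*(6 + l) (L(l) = (l - 4)*(l + 6) = (-4 + l)*(6 + l))
L(-1)² = (-24 + (-1)² + 2*(-1))² = (-24 + 1 - 2)² = (-25)² = 625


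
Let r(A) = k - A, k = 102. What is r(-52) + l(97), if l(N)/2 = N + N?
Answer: 542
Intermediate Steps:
r(A) = 102 - A
l(N) = 4*N (l(N) = 2*(N + N) = 2*(2*N) = 4*N)
r(-52) + l(97) = (102 - 1*(-52)) + 4*97 = (102 + 52) + 388 = 154 + 388 = 542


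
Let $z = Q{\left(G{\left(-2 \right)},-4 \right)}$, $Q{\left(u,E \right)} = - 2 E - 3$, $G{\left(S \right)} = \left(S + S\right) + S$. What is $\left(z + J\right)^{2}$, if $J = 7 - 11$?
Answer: $1$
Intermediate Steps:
$G{\left(S \right)} = 3 S$ ($G{\left(S \right)} = 2 S + S = 3 S$)
$Q{\left(u,E \right)} = -3 - 2 E$
$z = 5$ ($z = -3 - -8 = -3 + 8 = 5$)
$J = -4$
$\left(z + J\right)^{2} = \left(5 - 4\right)^{2} = 1^{2} = 1$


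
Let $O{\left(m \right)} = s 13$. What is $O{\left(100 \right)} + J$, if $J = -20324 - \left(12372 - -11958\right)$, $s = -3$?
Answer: $-44693$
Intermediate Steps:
$O{\left(m \right)} = -39$ ($O{\left(m \right)} = \left(-3\right) 13 = -39$)
$J = -44654$ ($J = -20324 - \left(12372 + 11958\right) = -20324 - 24330 = -44654$)
$O{\left(100 \right)} + J = -39 - 44654 = -44693$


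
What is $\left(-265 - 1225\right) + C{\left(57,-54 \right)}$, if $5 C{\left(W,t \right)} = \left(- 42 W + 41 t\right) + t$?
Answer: $- \frac{12112}{5} \approx -2422.4$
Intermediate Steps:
$C{\left(W,t \right)} = - \frac{42 W}{5} + \frac{42 t}{5}$ ($C{\left(W,t \right)} = \frac{\left(- 42 W + 41 t\right) + t}{5} = \frac{- 42 W + 42 t}{5} = - \frac{42 W}{5} + \frac{42 t}{5}$)
$\left(-265 - 1225\right) + C{\left(57,-54 \right)} = \left(-265 - 1225\right) + \left(\left(- \frac{42}{5}\right) 57 + \frac{42}{5} \left(-54\right)\right) = -1490 - \frac{4662}{5} = - \frac{12112}{5}$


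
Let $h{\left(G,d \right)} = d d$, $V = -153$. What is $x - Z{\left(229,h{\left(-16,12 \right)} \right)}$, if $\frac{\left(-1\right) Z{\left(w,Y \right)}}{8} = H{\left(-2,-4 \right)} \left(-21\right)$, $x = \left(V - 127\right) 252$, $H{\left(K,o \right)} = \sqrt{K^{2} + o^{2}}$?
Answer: $-70560 - 336 \sqrt{5} \approx -71311.0$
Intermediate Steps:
$h{\left(G,d \right)} = d^{2}$
$x = -70560$ ($x = \left(-153 - 127\right) 252 = \left(-280\right) 252 = -70560$)
$Z{\left(w,Y \right)} = 336 \sqrt{5}$ ($Z{\left(w,Y \right)} = - 8 \sqrt{\left(-2\right)^{2} + \left(-4\right)^{2}} \left(-21\right) = - 8 \sqrt{4 + 16} \left(-21\right) = - 8 \sqrt{20} \left(-21\right) = - 8 \cdot 2 \sqrt{5} \left(-21\right) = - 8 \left(- 42 \sqrt{5}\right) = 336 \sqrt{5}$)
$x - Z{\left(229,h{\left(-16,12 \right)} \right)} = -70560 - 336 \sqrt{5}$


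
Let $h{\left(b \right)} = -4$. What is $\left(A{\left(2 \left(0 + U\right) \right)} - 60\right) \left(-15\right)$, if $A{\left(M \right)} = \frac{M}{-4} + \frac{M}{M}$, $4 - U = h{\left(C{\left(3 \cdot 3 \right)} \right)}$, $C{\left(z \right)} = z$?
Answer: $945$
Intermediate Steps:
$U = 8$ ($U = 4 - -4 = 4 + 4 = 8$)
$A{\left(M \right)} = 1 - \frac{M}{4}$ ($A{\left(M \right)} = M \left(- \frac{1}{4}\right) + 1 = - \frac{M}{4} + 1 = 1 - \frac{M}{4}$)
$\left(A{\left(2 \left(0 + U\right) \right)} - 60\right) \left(-15\right) = \left(\left(1 - \frac{2 \left(0 + 8\right)}{4}\right) - 60\right) \left(-15\right) = \left(\left(1 - \frac{2 \cdot 8}{4}\right) - 60\right) \left(-15\right) = \left(\left(1 - 4\right) - 60\right) \left(-15\right) = \left(-3 - 60\right) \left(-15\right) = \left(-63\right) \left(-15\right) = 945$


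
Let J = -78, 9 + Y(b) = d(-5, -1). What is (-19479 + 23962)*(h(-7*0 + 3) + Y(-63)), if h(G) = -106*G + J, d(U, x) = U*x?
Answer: -1793200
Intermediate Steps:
Y(b) = -4 (Y(b) = -9 - 5*(-1) = -9 + 5 = -4)
h(G) = -78 - 106*G (h(G) = -106*G - 78 = -78 - 106*G)
(-19479 + 23962)*(h(-7*0 + 3) + Y(-63)) = (-19479 + 23962)*((-78 - 106*(-7*0 + 3)) - 4) = 4483*((-78 - 106*(0 + 3)) - 4) = 4483*((-78 - 106*3) - 4) = 4483*((-78 - 318) - 4) = 4483*(-396 - 4) = 4483*(-400) = -1793200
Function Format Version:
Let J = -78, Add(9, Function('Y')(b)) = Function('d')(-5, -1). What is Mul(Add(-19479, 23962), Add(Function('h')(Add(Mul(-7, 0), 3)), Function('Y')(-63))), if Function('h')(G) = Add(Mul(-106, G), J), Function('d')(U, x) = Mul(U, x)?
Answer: -1793200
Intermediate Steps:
Function('Y')(b) = -4 (Function('Y')(b) = Add(-9, Mul(-5, -1)) = Add(-9, 5) = -4)
Function('h')(G) = Add(-78, Mul(-106, G)) (Function('h')(G) = Add(Mul(-106, G), -78) = Add(-78, Mul(-106, G)))
Mul(Add(-19479, 23962), Add(Function('h')(Add(Mul(-7, 0), 3)), Function('Y')(-63))) = Mul(Add(-19479, 23962), Add(Add(-78, Mul(-106, Add(Mul(-7, 0), 3))), -4)) = Mul(4483, Add(Add(-78, Mul(-106, Add(0, 3))), -4)) = Mul(4483, Add(Add(-78, Mul(-106, 3)), -4)) = Mul(4483, Add(Add(-78, -318), -4)) = Mul(4483, Add(-396, -4)) = Mul(4483, -400) = -1793200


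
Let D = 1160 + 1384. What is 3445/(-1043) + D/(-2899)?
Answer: -12640447/3023657 ≈ -4.1805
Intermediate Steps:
D = 2544
3445/(-1043) + D/(-2899) = 3445/(-1043) + 2544/(-2899) = 3445*(-1/1043) + 2544*(-1/2899) = -3445/1043 - 2544/2899 = -12640447/3023657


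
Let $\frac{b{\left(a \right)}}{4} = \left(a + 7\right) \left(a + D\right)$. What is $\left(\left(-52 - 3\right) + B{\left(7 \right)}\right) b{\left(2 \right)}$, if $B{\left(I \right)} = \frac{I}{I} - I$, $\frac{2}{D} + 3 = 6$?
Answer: $-5856$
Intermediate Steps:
$D = \frac{2}{3}$ ($D = \frac{2}{-3 + 6} = \frac{2}{3} \approx 0.66667$)
$B{\left(I \right)} = 1 - I$
$b{\left(a \right)} = 4 \left(7 + a\right) \left(\frac{2}{3} + a\right)$ ($b{\left(a \right)} = 4 \left(a + 7\right) \left(a + \frac{2}{3}\right) = 4 \left(7 + a\right) \left(\frac{2}{3} + a\right)$)
$\left(\left(-52 - 3\right) + B{\left(7 \right)}\right) b{\left(2 \right)} = \left(\left(-52 - 3\right) + \left(1 - 7\right)\right) \left(\frac{56}{3} + 4 \cdot 2^{2} + \frac{92}{3} \cdot 2\right) = \left(\left(-52 - 3\right) + \left(1 - 7\right)\right) \left(\frac{56}{3} + 4 \cdot 4 + \frac{184}{3}\right) = \left(-55 - 6\right) \left(\frac{56}{3} + 16 + \frac{184}{3}\right) = \left(-61\right) 96 = -5856$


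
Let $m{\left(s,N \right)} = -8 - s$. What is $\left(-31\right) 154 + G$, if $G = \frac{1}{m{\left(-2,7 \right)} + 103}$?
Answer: $- \frac{463077}{97} \approx -4774.0$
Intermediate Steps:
$G = \frac{1}{97}$ ($G = \frac{1}{\left(-8 - -2\right) + 103} = \frac{1}{\left(-8 + 2\right) + 103} = \frac{1}{-6 + 103} = \frac{1}{97} \approx 0.010309$)
$\left(-31\right) 154 + G = \left(-31\right) 154 + \frac{1}{97} = -4774 + \frac{1}{97} = - \frac{463077}{97}$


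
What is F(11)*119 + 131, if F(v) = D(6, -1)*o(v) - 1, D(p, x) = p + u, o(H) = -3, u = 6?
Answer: -4272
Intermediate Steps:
D(p, x) = 6 + p (D(p, x) = p + 6 = 6 + p)
F(v) = -37 (F(v) = (6 + 6)*(-3) - 1 = 12*(-3) - 1 = -36 - 1 = -37)
F(11)*119 + 131 = -37*119 + 131 = -4403 + 131 = -4272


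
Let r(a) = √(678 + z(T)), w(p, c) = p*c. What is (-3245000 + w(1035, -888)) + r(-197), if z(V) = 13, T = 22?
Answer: -4164080 + √691 ≈ -4.1641e+6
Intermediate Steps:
w(p, c) = c*p
r(a) = √691 (r(a) = √(678 + 13) = √691)
(-3245000 + w(1035, -888)) + r(-197) = (-3245000 - 888*1035) + √691 = (-3245000 - 919080) + √691 = -4164080 + √691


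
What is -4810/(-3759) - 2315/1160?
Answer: -624497/872088 ≈ -0.71609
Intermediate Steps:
-4810/(-3759) - 2315/1160 = -4810*(-1/3759) - 2315*1/1160 = 4810/3759 - 463/232 = -624497/872088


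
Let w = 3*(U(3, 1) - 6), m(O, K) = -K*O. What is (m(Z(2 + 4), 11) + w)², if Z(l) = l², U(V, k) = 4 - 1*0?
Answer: 161604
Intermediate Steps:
U(V, k) = 4 (U(V, k) = 4 + 0 = 4)
m(O, K) = -K*O
w = -6 (w = 3*(4 - 6) = 3*(-2) = -6)
(m(Z(2 + 4), 11) + w)² = (-1*11*(2 + 4)² - 6)² = (-1*11*6² - 6)² = (-1*11*36 - 6)² = (-396 - 6)² = (-402)² = 161604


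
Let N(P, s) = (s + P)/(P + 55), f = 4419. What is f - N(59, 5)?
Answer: 251851/57 ≈ 4418.4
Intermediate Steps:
N(P, s) = (P + s)/(55 + P)
f - N(59, 5) = 4419 - (59 + 5)/(55 + 59) = 4419 - 64/114 = 4419 - 1*32/57 = 4419 - 32/57 = 251851/57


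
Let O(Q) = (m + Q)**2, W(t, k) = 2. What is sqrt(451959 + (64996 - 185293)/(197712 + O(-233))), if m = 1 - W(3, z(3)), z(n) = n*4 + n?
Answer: sqrt(800218817443695)/42078 ≈ 672.28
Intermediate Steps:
z(n) = 5*n (z(n) = 4*n + n = 5*n)
m = -1 (m = 1 - 1*2 = 1 - 2 = -1)
O(Q) = (-1 + Q)**2
sqrt(451959 + (64996 - 185293)/(197712 + O(-233))) = sqrt(451959 + (64996 - 185293)/(197712 + (-1 - 233)**2)) = sqrt(451959 - 120297/(197712 + (-234)**2)) = sqrt(451959 - 120297/(197712 + 54756)) = sqrt(451959 - 120297/252468) = sqrt(451959 - 120297*1/252468) = sqrt(451959 - 40099/84156) = sqrt(38035021505/84156) = sqrt(800218817443695)/42078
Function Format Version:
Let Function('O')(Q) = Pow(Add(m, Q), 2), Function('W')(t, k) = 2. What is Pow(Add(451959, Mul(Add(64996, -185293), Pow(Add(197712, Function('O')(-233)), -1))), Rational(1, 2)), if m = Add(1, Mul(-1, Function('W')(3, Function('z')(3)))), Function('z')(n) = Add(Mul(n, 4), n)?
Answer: Mul(Rational(1, 42078), Pow(800218817443695, Rational(1, 2))) ≈ 672.28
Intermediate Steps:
Function('z')(n) = Mul(5, n) (Function('z')(n) = Add(Mul(4, n), n) = Mul(5, n))
m = -1 (m = Add(1, Mul(-1, 2)) = Add(1, -2) = -1)
Function('O')(Q) = Pow(Add(-1, Q), 2)
Pow(Add(451959, Mul(Add(64996, -185293), Pow(Add(197712, Function('O')(-233)), -1))), Rational(1, 2)) = Pow(Add(451959, Mul(Add(64996, -185293), Pow(Add(197712, Pow(Add(-1, -233), 2)), -1))), Rational(1, 2)) = Pow(Add(451959, Mul(-120297, Pow(Add(197712, Pow(-234, 2)), -1))), Rational(1, 2)) = Pow(Add(451959, Mul(-120297, Pow(Add(197712, 54756), -1))), Rational(1, 2)) = Pow(Add(451959, Mul(-120297, Pow(252468, -1))), Rational(1, 2)) = Pow(Add(451959, Mul(-120297, Rational(1, 252468))), Rational(1, 2)) = Pow(Add(451959, Rational(-40099, 84156)), Rational(1, 2)) = Pow(Rational(38035021505, 84156), Rational(1, 2)) = Mul(Rational(1, 42078), Pow(800218817443695, Rational(1, 2)))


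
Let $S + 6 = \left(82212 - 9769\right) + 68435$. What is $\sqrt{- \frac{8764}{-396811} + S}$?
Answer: $\frac{2 \sqrt{5545390865047079}}{396811} \approx 375.33$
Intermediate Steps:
$S = 140872$ ($S = -6 + \left(\left(82212 - 9769\right) + 68435\right) = -6 + \left(72443 + 68435\right) = -6 + 140878 = 140872$)
$\sqrt{- \frac{8764}{-396811} + S} = \sqrt{- \frac{8764}{-396811} + 140872} = \sqrt{\left(-8764\right) \left(- \frac{1}{396811}\right) + 140872} = \sqrt{\frac{8764}{396811} + 140872} = \sqrt{\frac{55899567956}{396811}} = \frac{2 \sqrt{5545390865047079}}{396811}$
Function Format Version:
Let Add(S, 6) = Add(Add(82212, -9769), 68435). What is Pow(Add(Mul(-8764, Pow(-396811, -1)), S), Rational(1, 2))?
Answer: Mul(Rational(2, 396811), Pow(5545390865047079, Rational(1, 2))) ≈ 375.33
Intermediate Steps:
S = 140872 (S = Add(-6, Add(Add(82212, -9769), 68435)) = Add(-6, Add(72443, 68435)) = Add(-6, 140878) = 140872)
Pow(Add(Mul(-8764, Pow(-396811, -1)), S), Rational(1, 2)) = Pow(Add(Mul(-8764, Pow(-396811, -1)), 140872), Rational(1, 2)) = Pow(Add(Mul(-8764, Rational(-1, 396811)), 140872), Rational(1, 2)) = Pow(Add(Rational(8764, 396811), 140872), Rational(1, 2)) = Pow(Rational(55899567956, 396811), Rational(1, 2)) = Mul(Rational(2, 396811), Pow(5545390865047079, Rational(1, 2)))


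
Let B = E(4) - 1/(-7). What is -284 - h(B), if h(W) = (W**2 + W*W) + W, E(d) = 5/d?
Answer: -113395/392 ≈ -289.27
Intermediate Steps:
B = 39/28 (B = 5/4 - 1/(-7) = 5*(1/4) - 1*(-1/7) = 5/4 + 1/7 = 39/28 ≈ 1.3929)
h(W) = W + 2*W**2 (h(W) = (W**2 + W**2) + W = 2*W**2 + W = W + 2*W**2)
-284 - h(B) = -284 - 39*(1 + 2*(39/28))/28 = -284 - 39*(1 + 39/14)/28 = -284 - 39*53/(28*14) = -284 - 1*2067/392 = -284 - 2067/392 = -113395/392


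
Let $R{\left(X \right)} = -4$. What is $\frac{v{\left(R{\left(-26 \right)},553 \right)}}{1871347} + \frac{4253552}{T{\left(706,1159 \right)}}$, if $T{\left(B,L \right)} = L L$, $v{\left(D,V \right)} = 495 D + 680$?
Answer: $\frac{7958125509244}{2513744869507} \approx 3.1658$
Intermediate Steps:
$v{\left(D,V \right)} = 680 + 495 D$
$T{\left(B,L \right)} = L^{2}$
$\frac{v{\left(R{\left(-26 \right)},553 \right)}}{1871347} + \frac{4253552}{T{\left(706,1159 \right)}} = \frac{680 + 495 \left(-4\right)}{1871347} + \frac{4253552}{1159^{2}} = \left(680 - 1980\right) \frac{1}{1871347} + \frac{4253552}{1343281} = \left(-1300\right) \frac{1}{1871347} + 4253552 \cdot \frac{1}{1343281} = - \frac{1300}{1871347} + \frac{4253552}{1343281} = \frac{7958125509244}{2513744869507}$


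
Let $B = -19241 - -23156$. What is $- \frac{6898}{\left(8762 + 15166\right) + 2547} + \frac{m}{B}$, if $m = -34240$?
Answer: $- \frac{62233978}{6909975} \approx -9.0064$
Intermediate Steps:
$B = 3915$ ($B = -19241 + 23156 = 3915$)
$- \frac{6898}{\left(8762 + 15166\right) + 2547} + \frac{m}{B} = - \frac{6898}{\left(8762 + 15166\right) + 2547} - \frac{34240}{3915} = - \frac{6898}{23928 + 2547} - \frac{6848}{783} = - \frac{6898}{26475} - \frac{6848}{783} = - \frac{62233978}{6909975}$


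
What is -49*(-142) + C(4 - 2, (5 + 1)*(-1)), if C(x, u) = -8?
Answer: 6950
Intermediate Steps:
-49*(-142) + C(4 - 2, (5 + 1)*(-1)) = -49*(-142) - 8 = 6958 - 8 = 6950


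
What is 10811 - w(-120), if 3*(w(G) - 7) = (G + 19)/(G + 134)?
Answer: 453869/42 ≈ 10806.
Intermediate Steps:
w(G) = 7 + (19 + G)/(3*(134 + G)) (w(G) = 7 + ((G + 19)/(G + 134))/3 = 7 + ((19 + G)/(134 + G))/3 = 7 + (19 + G)/(3*(134 + G)))
10811 - w(-120) = 10811 - (2833 + 22*(-120))/(3*(134 - 120)) = 10811 - (2833 - 2640)/(3*14) = 10811 - 193/(3*14) = 10811 - 1*193/42 = 10811 - 193/42 = 453869/42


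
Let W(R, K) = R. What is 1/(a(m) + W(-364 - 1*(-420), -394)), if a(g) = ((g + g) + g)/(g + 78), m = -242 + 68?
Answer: 16/983 ≈ 0.016277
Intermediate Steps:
m = -174
a(g) = 3*g/(78 + g) (a(g) = (2*g + g)/(78 + g) = (3*g)/(78 + g) = 3*g/(78 + g))
1/(a(m) + W(-364 - 1*(-420), -394)) = 1/(3*(-174)/(78 - 174) + (-364 - 1*(-420))) = 1/(3*(-174)/(-96) + (-364 + 420)) = 1/(3*(-174)*(-1/96) + 56) = 1/(87/16 + 56) = 1/(983/16) = 16/983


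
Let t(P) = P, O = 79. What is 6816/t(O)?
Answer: 6816/79 ≈ 86.278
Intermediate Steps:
6816/t(O) = 6816/79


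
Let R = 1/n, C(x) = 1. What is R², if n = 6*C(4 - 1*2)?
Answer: 1/36 ≈ 0.027778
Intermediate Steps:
n = 6 (n = 6*1 = 6)
R = ⅙ (R = 1/6 = ⅙ ≈ 0.16667)
R² = (⅙)² = 1/36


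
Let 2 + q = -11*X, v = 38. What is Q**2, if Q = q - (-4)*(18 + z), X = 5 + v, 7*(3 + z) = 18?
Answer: 8025889/49 ≈ 1.6379e+5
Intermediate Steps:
z = -3/7 (z = -3 + (1/7)*18 = -3 + 18/7 = -3/7 ≈ -0.42857)
X = 43 (X = 5 + 38 = 43)
q = -475 (q = -2 - 11*43 = -2 - 473 = -475)
Q = -2833/7 (Q = -475 - (-4)*(18 - 3/7) = -475 - (-4)*123/7 = -475 - 1*(-492/7) = -475 + 492/7 = -2833/7 ≈ -404.71)
Q**2 = (-2833/7)**2 = 8025889/49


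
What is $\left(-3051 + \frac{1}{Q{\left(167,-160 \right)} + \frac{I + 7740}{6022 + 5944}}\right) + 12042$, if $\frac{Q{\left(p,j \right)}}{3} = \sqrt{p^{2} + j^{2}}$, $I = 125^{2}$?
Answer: $\frac{619740021581150431}{68928931360331} + \frac{429555468 \sqrt{53489}}{68928931360331} \approx 8991.0$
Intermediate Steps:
$I = 15625$
$Q{\left(p,j \right)} = 3 \sqrt{j^{2} + p^{2}}$ ($Q{\left(p,j \right)} = 3 \sqrt{p^{2} + j^{2}} = 3 \sqrt{j^{2} + p^{2}}$)
$\left(-3051 + \frac{1}{Q{\left(167,-160 \right)} + \frac{I + 7740}{6022 + 5944}}\right) + 12042 = \left(-3051 + \frac{1}{3 \sqrt{\left(-160\right)^{2} + 167^{2}} + \frac{15625 + 7740}{6022 + 5944}}\right) + 12042 = \left(-3051 + \frac{1}{3 \sqrt{25600 + 27889} + \frac{23365}{11966}}\right) + 12042 = \left(-3051 + \frac{1}{3 \sqrt{53489} + 23365 \cdot \frac{1}{11966}}\right) + 12042 = \left(-3051 + \frac{1}{3 \sqrt{53489} + \frac{23365}{11966}}\right) + 12042 = \left(-3051 + \frac{1}{\frac{23365}{11966} + 3 \sqrt{53489}}\right) + 12042 = 8991 + \frac{1}{\frac{23365}{11966} + 3 \sqrt{53489}}$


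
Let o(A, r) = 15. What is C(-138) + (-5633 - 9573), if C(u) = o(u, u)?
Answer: -15191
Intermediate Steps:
C(u) = 15
C(-138) + (-5633 - 9573) = 15 + (-5633 - 9573) = 15 - 15206 = -15191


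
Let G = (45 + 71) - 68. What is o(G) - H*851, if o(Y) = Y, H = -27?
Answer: 23025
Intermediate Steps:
G = 48 (G = 116 - 68 = 48)
o(G) - H*851 = 48 - (-27)*851 = 48 - 1*(-22977) = 48 + 22977 = 23025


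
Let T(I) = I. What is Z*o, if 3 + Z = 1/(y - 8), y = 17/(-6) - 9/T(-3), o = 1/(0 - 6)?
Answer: 49/94 ≈ 0.52128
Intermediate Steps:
o = -⅙ (o = 1/(-6) = -⅙ ≈ -0.16667)
y = ⅙ (y = 17/(-6) - 9/(-3) = 17*(-⅙) - 9*(-⅓) = -17/6 + 3 = ⅙ ≈ 0.16667)
Z = -147/47 (Z = -3 + 1/(⅙ - 8) = -3 + 1/(-47/6) = -3 - 6/47 = -147/47 ≈ -3.1277)
Z*o = -147/47*(-⅙) = 49/94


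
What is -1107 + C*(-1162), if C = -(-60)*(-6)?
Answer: 417213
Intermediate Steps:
C = -360 (C = -1*360 = -360)
-1107 + C*(-1162) = -1107 - 360*(-1162) = -1107 + 418320 = 417213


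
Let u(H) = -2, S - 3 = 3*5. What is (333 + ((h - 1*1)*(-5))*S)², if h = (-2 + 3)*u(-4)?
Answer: 363609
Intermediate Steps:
S = 18 (S = 3 + 3*5 = 3 + 15 = 18)
h = -2 (h = (-2 + 3)*(-2) = 1*(-2) = -2)
(333 + ((h - 1*1)*(-5))*S)² = (333 + ((-2 - 1*1)*(-5))*18)² = (333 + ((-2 - 1)*(-5))*18)² = (333 - 3*(-5)*18)² = (333 + 15*18)² = (333 + 270)² = 603² = 363609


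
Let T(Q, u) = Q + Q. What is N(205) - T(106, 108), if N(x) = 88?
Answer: -124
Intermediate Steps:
T(Q, u) = 2*Q
N(205) - T(106, 108) = 88 - 2*106 = 88 - 1*212 = 88 - 212 = -124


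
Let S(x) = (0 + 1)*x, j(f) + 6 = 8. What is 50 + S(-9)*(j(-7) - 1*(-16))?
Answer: -112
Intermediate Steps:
j(f) = 2 (j(f) = -6 + 8 = 2)
S(x) = x (S(x) = 1*x = x)
50 + S(-9)*(j(-7) - 1*(-16)) = 50 - 9*(2 - 1*(-16)) = 50 - 9*(2 + 16) = 50 - 9*18 = 50 - 162 = -112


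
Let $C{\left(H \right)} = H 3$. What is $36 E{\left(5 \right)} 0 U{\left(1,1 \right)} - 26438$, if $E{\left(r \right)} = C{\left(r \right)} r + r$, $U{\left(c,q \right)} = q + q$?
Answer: $-26438$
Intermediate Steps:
$C{\left(H \right)} = 3 H$
$U{\left(c,q \right)} = 2 q$
$E{\left(r \right)} = r + 3 r^{2}$ ($E{\left(r \right)} = 3 r r + r = 3 r^{2} + r = r + 3 r^{2}$)
$36 E{\left(5 \right)} 0 U{\left(1,1 \right)} - 26438 = 36 \cdot 5 \left(1 + 3 \cdot 5\right) 0 \cdot 2 \cdot 1 - 26438 = 36 \cdot 5 \left(1 + 15\right) 0 \cdot 2 - 26438 = 36 \cdot 5 \cdot 16 \cdot 0 \cdot 2 - 26438 = 36 \cdot 80 \cdot 0 \cdot 2 - 26438 = 36 \cdot 0 \cdot 2 - 26438 = 0 \cdot 2 - 26438 = 0 - 26438 = -26438$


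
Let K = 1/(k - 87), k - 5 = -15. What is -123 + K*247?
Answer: -12178/97 ≈ -125.55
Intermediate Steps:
k = -10 (k = 5 - 15 = -10)
K = -1/97 (K = 1/(-10 - 87) = 1/(-97) = -1/97 ≈ -0.010309)
-123 + K*247 = -123 - 1/97*247 = -123 - 247/97 = -12178/97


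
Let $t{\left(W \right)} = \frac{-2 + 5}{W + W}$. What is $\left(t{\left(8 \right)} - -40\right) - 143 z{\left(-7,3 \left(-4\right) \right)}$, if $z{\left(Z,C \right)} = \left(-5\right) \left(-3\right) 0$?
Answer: $\frac{643}{16} \approx 40.188$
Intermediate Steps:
$t{\left(W \right)} = \frac{3}{2 W}$
$z{\left(Z,C \right)} = 0$ ($z{\left(Z,C \right)} = 15 \cdot 0 = 0$)
$\left(t{\left(8 \right)} - -40\right) - 143 z{\left(-7,3 \left(-4\right) \right)} = \left(\frac{3}{2 \cdot 8} - -40\right) - 0 = \left(\frac{3}{2} \cdot \frac{1}{8} + 40\right) + 0 = \left(\frac{3}{16} + 40\right) + 0 = \frac{643}{16} + 0 = \frac{643}{16}$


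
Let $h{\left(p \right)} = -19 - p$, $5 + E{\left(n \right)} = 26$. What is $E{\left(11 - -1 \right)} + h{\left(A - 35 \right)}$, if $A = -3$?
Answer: $40$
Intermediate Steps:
$E{\left(n \right)} = 21$ ($E{\left(n \right)} = -5 + 26 = 21$)
$E{\left(11 - -1 \right)} + h{\left(A - 35 \right)} = 21 - \left(16 - 35\right) = 21 - -19 = 21 + \left(-19 + 38\right) = 21 + 19 = 40$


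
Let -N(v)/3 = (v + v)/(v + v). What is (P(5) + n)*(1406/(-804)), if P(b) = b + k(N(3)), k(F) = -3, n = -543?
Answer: 380323/402 ≈ 946.08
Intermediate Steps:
N(v) = -3 (N(v) = -3*(v + v)/(v + v) = -3*2*v/(2*v) = -3*2*v*1/(2*v) = -3*1 = -3)
P(b) = -3 + b (P(b) = b - 3 = -3 + b)
(P(5) + n)*(1406/(-804)) = ((-3 + 5) - 543)*(1406/(-804)) = (2 - 543)*(1406*(-1/804)) = -541*(-703/402) = 380323/402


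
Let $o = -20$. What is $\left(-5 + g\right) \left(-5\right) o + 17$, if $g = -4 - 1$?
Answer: $-983$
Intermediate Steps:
$g = -5$ ($g = -4 - 1 = -5$)
$\left(-5 + g\right) \left(-5\right) o + 17 = \left(-5 - 5\right) \left(-5\right) \left(-20\right) + 17 = \left(-10\right) \left(-5\right) \left(-20\right) + 17 = 50 \left(-20\right) + 17 = -1000 + 17 = -983$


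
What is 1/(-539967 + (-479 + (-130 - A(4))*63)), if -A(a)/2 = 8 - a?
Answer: -1/548132 ≈ -1.8244e-6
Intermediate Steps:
A(a) = -16 + 2*a (A(a) = -2*(8 - a) = -16 + 2*a)
1/(-539967 + (-479 + (-130 - A(4))*63)) = 1/(-539967 + (-479 + (-130 - (-16 + 2*4))*63)) = 1/(-539967 + (-479 + (-130 - (-16 + 8))*63)) = 1/(-539967 + (-479 + (-130 - 1*(-8))*63)) = 1/(-539967 + (-479 + (-130 + 8)*63)) = 1/(-539967 + (-479 - 122*63)) = 1/(-539967 + (-479 - 7686)) = 1/(-539967 - 8165) = 1/(-548132) = -1/548132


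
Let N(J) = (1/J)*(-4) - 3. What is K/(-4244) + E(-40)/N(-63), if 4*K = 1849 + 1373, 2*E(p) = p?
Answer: 2079369/314056 ≈ 6.6210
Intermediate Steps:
E(p) = p/2
K = 1611/2 (K = (1849 + 1373)/4 = (¼)*3222 = 1611/2 ≈ 805.50)
N(J) = -3 - 4/J (N(J) = -4/J - 3 = -3 - 4/J)
K/(-4244) + E(-40)/N(-63) = (1611/2)/(-4244) + ((½)*(-40))/(-3 - 4/(-63)) = (1611/2)*(-1/4244) - 20/(-3 - 4*(-1/63)) = -1611/8488 - 20/(-3 + 4/63) = -1611/8488 - 20/(-185/63) = -1611/8488 - 20*(-63/185) = -1611/8488 + 252/37 = 2079369/314056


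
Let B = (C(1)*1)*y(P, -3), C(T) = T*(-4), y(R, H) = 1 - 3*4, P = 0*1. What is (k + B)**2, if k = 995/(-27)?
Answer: 37249/729 ≈ 51.096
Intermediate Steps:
P = 0
k = -995/27 (k = 995*(-1/27) = -995/27 ≈ -36.852)
y(R, H) = -11 (y(R, H) = 1 - 12 = -11)
C(T) = -4*T
B = 44 (B = (-4*1*1)*(-11) = -4*1*(-11) = -4*(-11) = 44)
(k + B)**2 = (-995/27 + 44)**2 = (193/27)**2 = 37249/729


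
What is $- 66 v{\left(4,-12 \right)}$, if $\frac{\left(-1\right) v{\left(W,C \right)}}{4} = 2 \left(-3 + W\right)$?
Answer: $528$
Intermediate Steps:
$v{\left(W,C \right)} = 24 - 8 W$ ($v{\left(W,C \right)} = - 4 \cdot 2 \left(-3 + W\right) = - 4 \left(-6 + 2 W\right) = 24 - 8 W$)
$- 66 v{\left(4,-12 \right)} = - 66 \left(24 - 32\right) = \left(-66\right) \left(-8\right) = 528$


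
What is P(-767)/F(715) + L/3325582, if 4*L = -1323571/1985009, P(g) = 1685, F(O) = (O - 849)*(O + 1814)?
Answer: -332039397681239/66778853985607608 ≈ -0.0049722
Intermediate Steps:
F(O) = (-849 + O)*(1814 + O)
L = -1323571/7940036 (L = (-1323571/1985009)/4 = (-1323571*1/1985009)/4 = (¼)*(-1323571/1985009) = -1323571/7940036 ≈ -0.16670)
P(-767)/F(715) + L/3325582 = 1685/(-1540086 + 715² + 965*715) - 1323571/7940036/3325582 = 1685/(-1540086 + 511225 + 689975) - 1323571/7940036*1/3325582 = 1685/(-338886) - 1323571/26405240800952 = 1685*(-1/338886) - 1323571/26405240800952 = -1685/338886 - 1323571/26405240800952 = -332039397681239/66778853985607608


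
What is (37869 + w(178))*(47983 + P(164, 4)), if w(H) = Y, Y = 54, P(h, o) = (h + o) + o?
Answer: 1826182065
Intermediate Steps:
P(h, o) = h + 2*o
w(H) = 54
(37869 + w(178))*(47983 + P(164, 4)) = (37869 + 54)*(47983 + (164 + 2*4)) = 37923*(47983 + (164 + 8)) = 37923*(47983 + 172) = 37923*48155 = 1826182065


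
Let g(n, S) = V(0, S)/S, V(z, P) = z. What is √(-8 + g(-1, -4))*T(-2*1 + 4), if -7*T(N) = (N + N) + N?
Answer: -12*I*√2/7 ≈ -2.4244*I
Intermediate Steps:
g(n, S) = 0 (g(n, S) = 0/S = 0)
T(N) = -3*N/7 (T(N) = -((N + N) + N)/7 = -(2*N + N)/7 = -3*N/7)
√(-8 + g(-1, -4))*T(-2*1 + 4) = √(-8 + 0)*(-3*(-2*1 + 4)/7) = √(-8)*(-3*(-2 + 4)/7) = (2*I*√2)*(-3/7*2) = (2*I*√2)*(-6/7) = -12*I*√2/7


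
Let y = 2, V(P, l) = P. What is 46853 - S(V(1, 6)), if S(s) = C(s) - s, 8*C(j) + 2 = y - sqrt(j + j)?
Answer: 46854 + sqrt(2)/8 ≈ 46854.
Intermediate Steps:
C(j) = -sqrt(2)*sqrt(j)/8 (C(j) = -1/4 + (2 - sqrt(j + j))/8 = -1/4 + (2 - sqrt(2*j))/8 = -1/4 + (2 - sqrt(2)*sqrt(j))/8 = -1/4 + (1/4 - sqrt(2)*sqrt(j)/8) = -sqrt(2)*sqrt(j)/8)
S(s) = -s - sqrt(2)*sqrt(s)/8 (S(s) = -sqrt(2)*sqrt(s)/8 - s = -s - sqrt(2)*sqrt(s)/8)
46853 - S(V(1, 6)) = 46853 - (-1*1 - sqrt(2)*sqrt(1)/8) = 46853 - (-1 - 1/8*sqrt(2)*1) = 46853 - (-1 - sqrt(2)/8) = 46853 + (1 + sqrt(2)/8) = 46854 + sqrt(2)/8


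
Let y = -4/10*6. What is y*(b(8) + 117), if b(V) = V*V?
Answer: -2172/5 ≈ -434.40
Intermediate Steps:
b(V) = V²
y = -12/5 (y = -4*⅒*6 = -⅖*6 = -12/5 ≈ -2.4000)
y*(b(8) + 117) = -12*(8² + 117)/5 = -12*(64 + 117)/5 = -12/5*181 = -2172/5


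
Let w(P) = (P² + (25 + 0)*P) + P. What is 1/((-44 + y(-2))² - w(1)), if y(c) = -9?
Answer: 1/2782 ≈ 0.00035945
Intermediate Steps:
w(P) = P² + 26*P (w(P) = (P² + 25*P) + P = P² + 26*P)
1/((-44 + y(-2))² - w(1)) = 1/((-44 - 9)² - (26 + 1)) = 1/((-53)² - 27) = 1/(2809 - 1*27) = 1/(2809 - 27) = 1/2782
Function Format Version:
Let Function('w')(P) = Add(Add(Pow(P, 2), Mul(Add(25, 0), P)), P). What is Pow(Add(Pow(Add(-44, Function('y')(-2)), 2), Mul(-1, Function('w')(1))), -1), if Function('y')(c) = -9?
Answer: Rational(1, 2782) ≈ 0.00035945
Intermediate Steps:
Function('w')(P) = Add(Pow(P, 2), Mul(26, P)) (Function('w')(P) = Add(Add(Pow(P, 2), Mul(25, P)), P) = Add(Pow(P, 2), Mul(26, P)))
Pow(Add(Pow(Add(-44, Function('y')(-2)), 2), Mul(-1, Function('w')(1))), -1) = Pow(Add(Pow(Add(-44, -9), 2), Mul(-1, Mul(1, Add(26, 1)))), -1) = Pow(Add(Pow(-53, 2), Mul(-1, Mul(1, 27))), -1) = Pow(Add(2809, Mul(-1, 27)), -1) = Pow(Add(2809, -27), -1) = Pow(2782, -1) = Rational(1, 2782)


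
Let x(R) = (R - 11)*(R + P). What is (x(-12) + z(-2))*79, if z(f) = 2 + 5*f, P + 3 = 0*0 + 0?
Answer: 26623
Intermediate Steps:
P = -3 (P = -3 + (0*0 + 0) = -3 + (0 + 0) = -3 + 0 = -3)
x(R) = (-11 + R)*(-3 + R) (x(R) = (R - 11)*(R - 3) = (-11 + R)*(-3 + R))
(x(-12) + z(-2))*79 = ((33 + (-12)² - 14*(-12)) + (2 + 5*(-2)))*79 = ((33 + 144 + 168) + (2 - 10))*79 = (345 - 8)*79 = 337*79 = 26623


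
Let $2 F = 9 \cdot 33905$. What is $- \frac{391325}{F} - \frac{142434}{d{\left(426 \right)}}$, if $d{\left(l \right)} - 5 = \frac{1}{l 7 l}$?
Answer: $- \frac{11043487994438882}{387635519169} \approx -28489.0$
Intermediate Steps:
$F = \frac{305145}{2}$ ($F = \frac{9 \cdot 33905}{2} = \frac{1}{2} \cdot 305145 = \frac{305145}{2} \approx 1.5257 \cdot 10^{5}$)
$d{\left(l \right)} = 5 + \frac{1}{7 l^{2}}$ ($d{\left(l \right)} = 5 + \frac{1}{l 7 l} = 5 + \frac{1}{7 l l} = 5 + \frac{1}{7 l^{2}}$)
$- \frac{391325}{F} - \frac{142434}{d{\left(426 \right)}} = - \frac{391325}{\frac{305145}{2}} - \frac{142434}{5 + \frac{1}{7 \cdot 181476}} = \left(-391325\right) \frac{2}{305145} - \frac{142434}{5 + \frac{1}{7} \cdot \frac{1}{181476}} = - \frac{156530}{61029} - \frac{142434}{5 + \frac{1}{1270332}} = - \frac{156530}{61029} - \frac{142434}{\frac{6351661}{1270332}} = - \frac{156530}{61029} - \frac{180938468088}{6351661} = - \frac{11043487994438882}{387635519169}$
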